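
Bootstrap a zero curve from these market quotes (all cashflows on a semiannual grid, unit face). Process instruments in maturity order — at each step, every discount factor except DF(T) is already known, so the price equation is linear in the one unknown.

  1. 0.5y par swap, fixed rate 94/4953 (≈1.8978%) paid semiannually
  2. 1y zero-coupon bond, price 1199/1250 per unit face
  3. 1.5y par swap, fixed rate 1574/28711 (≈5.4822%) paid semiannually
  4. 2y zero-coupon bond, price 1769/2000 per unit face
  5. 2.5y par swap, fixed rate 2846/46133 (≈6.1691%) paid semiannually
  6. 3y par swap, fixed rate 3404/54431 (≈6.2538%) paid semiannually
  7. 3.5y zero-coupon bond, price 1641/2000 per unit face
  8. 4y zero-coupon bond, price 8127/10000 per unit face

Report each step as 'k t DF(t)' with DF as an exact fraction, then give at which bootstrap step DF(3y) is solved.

step 1 [0.5y] swap r/2=47/4953: DF=(1 − 47/4953·(0))/(1+47/4953) = 4953/5000 ≈ 0.990600
step 2 [1y] zero: DF = P = 1199/1250 ≈ 0.959200
step 3 [1.5y] swap r/2=787/28711: DF=(1 − 787/28711·(0.990600+0.959200))/(1+787/28711) = 9213/10000 ≈ 0.921300
step 4 [2y] zero: DF = P = 1769/2000 ≈ 0.884500
step 5 [2.5y] swap r/2=1423/46133: DF=(1 − 1423/46133·(0.990600+0.959200+0.921300+0.884500))/(1+1423/46133) = 8577/10000 ≈ 0.857700
step 6 [3y] swap r/2=1702/54431: DF=(1 − 1702/54431·(0.990600+0.959200+0.921300+0.884500+0.857700))/(1+1702/54431) = 4149/5000 ≈ 0.829800
step 7 [3.5y] zero: DF = P = 1641/2000 ≈ 0.820500
step 8 [4y] zero: DF = P = 8127/10000 ≈ 0.812700

1 1/2 4953/5000
2 1 1199/1250
3 3/2 9213/10000
4 2 1769/2000
5 5/2 8577/10000
6 3 4149/5000
7 7/2 1641/2000
8 4 8127/10000
DF(3y) is solved at step 6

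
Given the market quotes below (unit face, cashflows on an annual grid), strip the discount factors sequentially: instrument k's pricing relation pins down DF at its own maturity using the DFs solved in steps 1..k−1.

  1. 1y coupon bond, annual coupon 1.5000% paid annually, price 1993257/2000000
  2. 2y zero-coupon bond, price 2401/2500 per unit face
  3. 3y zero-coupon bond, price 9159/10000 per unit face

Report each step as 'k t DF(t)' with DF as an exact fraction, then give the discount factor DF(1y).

step 1 [1y] bond c/1=3/200: DF=(1993257/2000000 − 3/200·(0))/(1+3/200) = 9819/10000 ≈ 0.981900
step 2 [2y] zero: DF = P = 2401/2500 ≈ 0.960400
step 3 [3y] zero: DF = P = 9159/10000 ≈ 0.915900

1 1 9819/10000
2 2 2401/2500
3 3 9159/10000
DF(1y) = 9819/10000 ≈ 0.981900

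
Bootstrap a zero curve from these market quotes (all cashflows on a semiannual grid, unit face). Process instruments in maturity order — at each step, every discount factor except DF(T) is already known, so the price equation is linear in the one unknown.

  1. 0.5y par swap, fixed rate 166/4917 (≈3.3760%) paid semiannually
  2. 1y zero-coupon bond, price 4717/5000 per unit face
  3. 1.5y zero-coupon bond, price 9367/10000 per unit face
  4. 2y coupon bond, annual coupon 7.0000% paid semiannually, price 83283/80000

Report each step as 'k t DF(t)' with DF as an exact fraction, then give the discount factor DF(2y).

1 1/2 4917/5000
2 1 4717/5000
3 3/2 9367/10000
4 2 909/1000
DF(2y) = 909/1000 ≈ 0.909000

step 1 [0.5y] swap r/2=83/4917: DF=(1 − 83/4917·(0))/(1+83/4917) = 4917/5000 ≈ 0.983400
step 2 [1y] zero: DF = P = 4717/5000 ≈ 0.943400
step 3 [1.5y] zero: DF = P = 9367/10000 ≈ 0.936700
step 4 [2y] bond c/2=7/200: DF=(83283/80000 − 7/200·(0.983400+0.943400+0.936700))/(1+7/200) = 909/1000 ≈ 0.909000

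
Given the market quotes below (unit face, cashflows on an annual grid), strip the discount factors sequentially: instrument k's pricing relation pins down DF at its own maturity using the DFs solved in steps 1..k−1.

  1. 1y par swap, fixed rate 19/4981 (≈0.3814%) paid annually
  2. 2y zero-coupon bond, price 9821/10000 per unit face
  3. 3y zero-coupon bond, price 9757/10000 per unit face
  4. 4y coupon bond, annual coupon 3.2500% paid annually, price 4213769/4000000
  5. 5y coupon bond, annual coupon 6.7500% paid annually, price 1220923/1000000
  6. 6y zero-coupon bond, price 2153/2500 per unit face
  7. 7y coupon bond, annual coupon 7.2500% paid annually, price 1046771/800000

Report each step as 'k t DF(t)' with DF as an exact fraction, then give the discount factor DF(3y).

step 1 [1y] swap r/1=19/4981: DF=(1 − 19/4981·(0))/(1+19/4981) = 4981/5000 ≈ 0.996200
step 2 [2y] zero: DF = P = 9821/10000 ≈ 0.982100
step 3 [3y] zero: DF = P = 9757/10000 ≈ 0.975700
step 4 [4y] bond c/1=13/400: DF=(4213769/4000000 − 13/400·(0.996200+0.982100+0.975700))/(1+13/400) = 9273/10000 ≈ 0.927300
step 5 [5y] bond c/1=27/400: DF=(1220923/1000000 − 27/400·(0.996200+0.982100+0.975700+0.927300))/(1+27/400) = 8983/10000 ≈ 0.898300
step 6 [6y] zero: DF = P = 2153/2500 ≈ 0.861200
step 7 [7y] bond c/1=29/400: DF=(1046771/800000 − 29/400·(0.996200+0.982100+0.975700+0.927300+0.898300+0.861200))/(1+29/400) = 8387/10000 ≈ 0.838700

1 1 4981/5000
2 2 9821/10000
3 3 9757/10000
4 4 9273/10000
5 5 8983/10000
6 6 2153/2500
7 7 8387/10000
DF(3y) = 9757/10000 ≈ 0.975700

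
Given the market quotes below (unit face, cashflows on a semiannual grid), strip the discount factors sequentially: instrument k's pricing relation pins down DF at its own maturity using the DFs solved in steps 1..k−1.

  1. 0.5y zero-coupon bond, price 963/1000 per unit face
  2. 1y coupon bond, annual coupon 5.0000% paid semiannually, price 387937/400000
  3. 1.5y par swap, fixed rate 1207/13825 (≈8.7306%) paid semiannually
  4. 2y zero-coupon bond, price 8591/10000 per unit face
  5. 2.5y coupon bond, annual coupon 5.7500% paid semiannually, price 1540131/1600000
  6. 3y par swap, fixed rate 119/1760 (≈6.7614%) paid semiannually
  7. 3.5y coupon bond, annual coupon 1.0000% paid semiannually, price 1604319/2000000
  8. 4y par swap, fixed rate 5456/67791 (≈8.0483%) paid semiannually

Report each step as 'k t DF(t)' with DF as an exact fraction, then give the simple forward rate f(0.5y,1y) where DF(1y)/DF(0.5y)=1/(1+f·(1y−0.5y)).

step 1 [0.5y] zero: DF = P = 963/1000 ≈ 0.963000
step 2 [1y] bond c/2=1/40: DF=(387937/400000 − 1/40·(0.963000))/(1+1/40) = 9227/10000 ≈ 0.922700
step 3 [1.5y] swap r/2=1207/27650: DF=(1 − 1207/27650·(0.963000+0.922700))/(1+1207/27650) = 8793/10000 ≈ 0.879300
step 4 [2y] zero: DF = P = 8591/10000 ≈ 0.859100
step 5 [2.5y] bond c/2=23/800: DF=(1540131/1600000 − 23/800·(0.963000+0.922700+0.879300+0.859100))/(1+23/800) = 1043/1250 ≈ 0.834400
step 6 [3y] swap r/2=119/3520: DF=(1 − 119/3520·(0.963000+0.922700+0.879300+0.859100+0.834400))/(1+119/3520) = 1643/2000 ≈ 0.821500
step 7 [3.5y] bond c/2=1/200: DF=(1604319/2000000 − 1/200·(0.963000+0.922700+0.879300+0.859100+0.834400+0.821500))/(1+1/200) = 7719/10000 ≈ 0.771900
step 8 [4y] swap r/2=2728/67791: DF=(1 − 2728/67791·(0.963000+0.922700+0.879300+0.859100+0.834400+0.821500+0.771900))/(1+2728/67791) = 909/1250 ≈ 0.727200

1 1/2 963/1000
2 1 9227/10000
3 3/2 8793/10000
4 2 8591/10000
5 5/2 1043/1250
6 3 1643/2000
7 7/2 7719/10000
8 4 909/1250
f(0.5y,1y) = ((963/1000)/(9227/10000) − 1)/(1/2) = 806/9227 ≈ 8.7352%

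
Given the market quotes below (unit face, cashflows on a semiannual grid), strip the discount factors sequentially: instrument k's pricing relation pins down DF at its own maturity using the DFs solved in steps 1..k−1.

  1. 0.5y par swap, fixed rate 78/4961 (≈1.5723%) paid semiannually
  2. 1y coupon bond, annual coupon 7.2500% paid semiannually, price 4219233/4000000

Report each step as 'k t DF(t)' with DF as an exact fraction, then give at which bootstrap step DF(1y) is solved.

step 1 [0.5y] swap r/2=39/4961: DF=(1 − 39/4961·(0))/(1+39/4961) = 4961/5000 ≈ 0.992200
step 2 [1y] bond c/2=29/800: DF=(4219233/4000000 − 29/800·(0.992200))/(1+29/800) = 1229/1250 ≈ 0.983200

1 1/2 4961/5000
2 1 1229/1250
DF(1y) is solved at step 2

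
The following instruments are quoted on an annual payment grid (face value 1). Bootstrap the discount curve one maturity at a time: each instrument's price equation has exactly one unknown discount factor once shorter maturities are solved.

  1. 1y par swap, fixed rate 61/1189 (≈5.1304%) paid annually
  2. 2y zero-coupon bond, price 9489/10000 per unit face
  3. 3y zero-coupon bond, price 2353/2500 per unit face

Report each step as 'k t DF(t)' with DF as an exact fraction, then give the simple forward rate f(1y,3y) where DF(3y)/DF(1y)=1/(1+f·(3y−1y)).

step 1 [1y] swap r/1=61/1189: DF=(1 − 61/1189·(0))/(1+61/1189) = 1189/1250 ≈ 0.951200
step 2 [2y] zero: DF = P = 9489/10000 ≈ 0.948900
step 3 [3y] zero: DF = P = 2353/2500 ≈ 0.941200

1 1 1189/1250
2 2 9489/10000
3 3 2353/2500
f(1y,3y) = ((1189/1250)/(2353/2500) − 1)/(2) = 25/4706 ≈ 0.5312%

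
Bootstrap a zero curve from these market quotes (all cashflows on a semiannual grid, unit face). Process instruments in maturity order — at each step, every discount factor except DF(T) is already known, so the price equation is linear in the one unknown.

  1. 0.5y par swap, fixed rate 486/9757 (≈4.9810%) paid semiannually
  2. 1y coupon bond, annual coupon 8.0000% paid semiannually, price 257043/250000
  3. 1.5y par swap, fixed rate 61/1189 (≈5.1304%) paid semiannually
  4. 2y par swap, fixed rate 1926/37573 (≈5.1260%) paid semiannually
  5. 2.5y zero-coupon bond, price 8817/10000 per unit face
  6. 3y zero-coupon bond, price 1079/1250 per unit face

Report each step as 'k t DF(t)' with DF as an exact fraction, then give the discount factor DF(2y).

1 1/2 9757/10000
2 1 9511/10000
3 3/2 2317/2500
4 2 9037/10000
5 5/2 8817/10000
6 3 1079/1250
DF(2y) = 9037/10000 ≈ 0.903700

step 1 [0.5y] swap r/2=243/9757: DF=(1 − 243/9757·(0))/(1+243/9757) = 9757/10000 ≈ 0.975700
step 2 [1y] bond c/2=1/25: DF=(257043/250000 − 1/25·(0.975700))/(1+1/25) = 9511/10000 ≈ 0.951100
step 3 [1.5y] swap r/2=61/2378: DF=(1 − 61/2378·(0.975700+0.951100))/(1+61/2378) = 2317/2500 ≈ 0.926800
step 4 [2y] swap r/2=963/37573: DF=(1 − 963/37573·(0.975700+0.951100+0.926800))/(1+963/37573) = 9037/10000 ≈ 0.903700
step 5 [2.5y] zero: DF = P = 8817/10000 ≈ 0.881700
step 6 [3y] zero: DF = P = 1079/1250 ≈ 0.863200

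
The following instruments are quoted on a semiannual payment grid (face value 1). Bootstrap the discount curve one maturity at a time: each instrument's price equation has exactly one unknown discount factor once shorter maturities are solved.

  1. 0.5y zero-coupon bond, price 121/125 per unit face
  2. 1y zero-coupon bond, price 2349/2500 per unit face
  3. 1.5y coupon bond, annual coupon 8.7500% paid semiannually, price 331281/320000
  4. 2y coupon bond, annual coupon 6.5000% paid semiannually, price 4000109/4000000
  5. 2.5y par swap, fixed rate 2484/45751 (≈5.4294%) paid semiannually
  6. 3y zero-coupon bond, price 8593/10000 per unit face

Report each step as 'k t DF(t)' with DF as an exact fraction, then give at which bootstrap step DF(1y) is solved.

step 1 [0.5y] zero: DF = P = 121/125 ≈ 0.968000
step 2 [1y] zero: DF = P = 2349/2500 ≈ 0.939600
step 3 [1.5y] bond c/2=7/160: DF=(331281/320000 − 7/160·(0.968000+0.939600))/(1+7/160) = 9119/10000 ≈ 0.911900
step 4 [2y] bond c/2=13/400: DF=(4000109/4000000 − 13/400·(0.968000+0.939600+0.911900))/(1+13/400) = 4399/5000 ≈ 0.879800
step 5 [2.5y] swap r/2=1242/45751: DF=(1 − 1242/45751·(0.968000+0.939600+0.911900+0.879800))/(1+1242/45751) = 4379/5000 ≈ 0.875800
step 6 [3y] zero: DF = P = 8593/10000 ≈ 0.859300

1 1/2 121/125
2 1 2349/2500
3 3/2 9119/10000
4 2 4399/5000
5 5/2 4379/5000
6 3 8593/10000
DF(1y) is solved at step 2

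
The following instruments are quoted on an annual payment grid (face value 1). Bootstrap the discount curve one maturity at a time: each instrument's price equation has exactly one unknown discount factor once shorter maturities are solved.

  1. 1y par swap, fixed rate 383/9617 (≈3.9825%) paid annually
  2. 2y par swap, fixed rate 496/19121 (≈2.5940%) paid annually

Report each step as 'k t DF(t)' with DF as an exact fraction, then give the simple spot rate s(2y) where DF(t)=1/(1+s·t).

1 1 9617/10000
2 2 594/625
s(2y) = (1/(594/625) − 1)/(2) = 31/1188 ≈ 2.6094%

step 1 [1y] swap r/1=383/9617: DF=(1 − 383/9617·(0))/(1+383/9617) = 9617/10000 ≈ 0.961700
step 2 [2y] swap r/1=496/19121: DF=(1 − 496/19121·(0.961700))/(1+496/19121) = 594/625 ≈ 0.950400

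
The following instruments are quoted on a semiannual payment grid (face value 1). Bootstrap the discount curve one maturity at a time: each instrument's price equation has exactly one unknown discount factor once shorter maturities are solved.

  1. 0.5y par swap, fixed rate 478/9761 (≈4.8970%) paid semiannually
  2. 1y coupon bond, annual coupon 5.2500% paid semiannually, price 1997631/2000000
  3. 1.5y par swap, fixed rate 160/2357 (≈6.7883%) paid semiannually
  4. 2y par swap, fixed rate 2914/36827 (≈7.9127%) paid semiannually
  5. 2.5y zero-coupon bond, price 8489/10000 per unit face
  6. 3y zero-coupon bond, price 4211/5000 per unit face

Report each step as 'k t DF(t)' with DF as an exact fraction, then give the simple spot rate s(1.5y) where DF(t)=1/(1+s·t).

step 1 [0.5y] swap r/2=239/9761: DF=(1 − 239/9761·(0))/(1+239/9761) = 9761/10000 ≈ 0.976100
step 2 [1y] bond c/2=21/800: DF=(1997631/2000000 − 21/800·(0.976100))/(1+21/800) = 9483/10000 ≈ 0.948300
step 3 [1.5y] swap r/2=80/2357: DF=(1 − 80/2357·(0.976100+0.948300))/(1+80/2357) = 113/125 ≈ 0.904000
step 4 [2y] swap r/2=1457/36827: DF=(1 − 1457/36827·(0.976100+0.948300+0.904000))/(1+1457/36827) = 8543/10000 ≈ 0.854300
step 5 [2.5y] zero: DF = P = 8489/10000 ≈ 0.848900
step 6 [3y] zero: DF = P = 4211/5000 ≈ 0.842200

1 1/2 9761/10000
2 1 9483/10000
3 3/2 113/125
4 2 8543/10000
5 5/2 8489/10000
6 3 4211/5000
s(1.5y) = (1/(113/125) − 1)/(3/2) = 8/113 ≈ 7.0796%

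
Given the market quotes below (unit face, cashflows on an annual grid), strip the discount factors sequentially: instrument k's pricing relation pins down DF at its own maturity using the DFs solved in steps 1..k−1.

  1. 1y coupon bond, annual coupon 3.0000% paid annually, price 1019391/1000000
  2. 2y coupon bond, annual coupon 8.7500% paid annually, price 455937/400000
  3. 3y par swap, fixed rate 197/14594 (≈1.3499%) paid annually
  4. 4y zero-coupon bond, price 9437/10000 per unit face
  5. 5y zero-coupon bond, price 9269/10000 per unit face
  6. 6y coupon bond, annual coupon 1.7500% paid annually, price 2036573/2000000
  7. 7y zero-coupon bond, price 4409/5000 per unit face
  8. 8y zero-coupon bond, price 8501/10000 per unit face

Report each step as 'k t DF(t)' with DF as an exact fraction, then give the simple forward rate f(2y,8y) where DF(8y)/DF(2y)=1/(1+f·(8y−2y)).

step 1 [1y] bond c/1=3/100: DF=(1019391/1000000 − 3/100·(0))/(1+3/100) = 9897/10000 ≈ 0.989700
step 2 [2y] bond c/1=7/80: DF=(455937/400000 − 7/80·(0.989700))/(1+7/80) = 1937/2000 ≈ 0.968500
step 3 [3y] swap r/1=197/14594: DF=(1 − 197/14594·(0.989700+0.968500))/(1+197/14594) = 4803/5000 ≈ 0.960600
step 4 [4y] zero: DF = P = 9437/10000 ≈ 0.943700
step 5 [5y] zero: DF = P = 9269/10000 ≈ 0.926900
step 6 [6y] bond c/1=7/400: DF=(2036573/2000000 − 7/400·(0.989700+0.968500+0.960600+0.943700+0.926900))/(1+7/400) = 574/625 ≈ 0.918400
step 7 [7y] zero: DF = P = 4409/5000 ≈ 0.881800
step 8 [8y] zero: DF = P = 8501/10000 ≈ 0.850100

1 1 9897/10000
2 2 1937/2000
3 3 4803/5000
4 4 9437/10000
5 5 9269/10000
6 6 574/625
7 7 4409/5000
8 8 8501/10000
f(2y,8y) = ((1937/2000)/(8501/10000) − 1)/(6) = 592/25503 ≈ 2.3213%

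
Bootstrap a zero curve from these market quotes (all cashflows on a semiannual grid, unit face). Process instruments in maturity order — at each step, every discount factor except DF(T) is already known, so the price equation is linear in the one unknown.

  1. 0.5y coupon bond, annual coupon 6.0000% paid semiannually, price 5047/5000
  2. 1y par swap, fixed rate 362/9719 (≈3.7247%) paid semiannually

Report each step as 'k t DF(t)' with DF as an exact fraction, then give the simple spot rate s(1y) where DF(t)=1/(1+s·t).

1 1/2 49/50
2 1 4819/5000
s(1y) = (1/(4819/5000) − 1)/(1) = 181/4819 ≈ 3.7560%

step 1 [0.5y] bond c/2=3/100: DF=(5047/5000 − 3/100·(0))/(1+3/100) = 49/50 ≈ 0.980000
step 2 [1y] swap r/2=181/9719: DF=(1 − 181/9719·(0.980000))/(1+181/9719) = 4819/5000 ≈ 0.963800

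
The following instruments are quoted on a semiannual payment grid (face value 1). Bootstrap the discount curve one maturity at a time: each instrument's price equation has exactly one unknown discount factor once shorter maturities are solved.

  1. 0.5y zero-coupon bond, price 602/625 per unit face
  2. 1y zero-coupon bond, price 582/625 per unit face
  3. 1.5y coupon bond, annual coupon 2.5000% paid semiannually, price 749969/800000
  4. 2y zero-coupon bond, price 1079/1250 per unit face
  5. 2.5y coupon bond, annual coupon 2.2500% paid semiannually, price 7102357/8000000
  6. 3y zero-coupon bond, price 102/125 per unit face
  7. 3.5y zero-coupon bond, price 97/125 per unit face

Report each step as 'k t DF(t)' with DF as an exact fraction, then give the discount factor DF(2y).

step 1 [0.5y] zero: DF = P = 602/625 ≈ 0.963200
step 2 [1y] zero: DF = P = 582/625 ≈ 0.931200
step 3 [1.5y] bond c/2=1/80: DF=(749969/800000 − 1/80·(0.963200+0.931200))/(1+1/80) = 361/400 ≈ 0.902500
step 4 [2y] zero: DF = P = 1079/1250 ≈ 0.863200
step 5 [2.5y] bond c/2=9/800: DF=(7102357/8000000 − 9/800·(0.963200+0.931200+0.902500+0.863200))/(1+9/800) = 2093/2500 ≈ 0.837200
step 6 [3y] zero: DF = P = 102/125 ≈ 0.816000
step 7 [3.5y] zero: DF = P = 97/125 ≈ 0.776000

1 1/2 602/625
2 1 582/625
3 3/2 361/400
4 2 1079/1250
5 5/2 2093/2500
6 3 102/125
7 7/2 97/125
DF(2y) = 1079/1250 ≈ 0.863200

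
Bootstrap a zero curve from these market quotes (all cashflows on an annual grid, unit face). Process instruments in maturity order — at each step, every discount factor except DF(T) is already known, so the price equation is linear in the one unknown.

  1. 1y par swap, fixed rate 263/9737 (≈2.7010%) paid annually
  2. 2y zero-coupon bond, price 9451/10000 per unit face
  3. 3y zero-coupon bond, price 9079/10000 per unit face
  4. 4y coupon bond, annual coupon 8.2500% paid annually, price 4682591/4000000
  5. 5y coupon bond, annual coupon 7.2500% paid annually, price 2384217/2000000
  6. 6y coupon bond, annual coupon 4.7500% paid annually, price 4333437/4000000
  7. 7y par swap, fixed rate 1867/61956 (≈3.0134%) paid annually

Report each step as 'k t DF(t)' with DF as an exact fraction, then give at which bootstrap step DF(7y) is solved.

step 1 [1y] swap r/1=263/9737: DF=(1 − 263/9737·(0))/(1+263/9737) = 9737/10000 ≈ 0.973700
step 2 [2y] zero: DF = P = 9451/10000 ≈ 0.945100
step 3 [3y] zero: DF = P = 9079/10000 ≈ 0.907900
step 4 [4y] bond c/1=33/400: DF=(4682591/4000000 − 33/400·(0.973700+0.945100+0.907900))/(1+33/400) = 433/500 ≈ 0.866000
step 5 [5y] bond c/1=29/400: DF=(2384217/2000000 − 29/400·(0.973700+0.945100+0.907900+0.866000))/(1+29/400) = 8619/10000 ≈ 0.861900
step 6 [6y] bond c/1=19/400: DF=(4333437/4000000 − 19/400·(0.973700+0.945100+0.907900+0.866000+0.861900))/(1+19/400) = 8277/10000 ≈ 0.827700
step 7 [7y] swap r/1=1867/61956: DF=(1 − 1867/61956·(0.973700+0.945100+0.907900+0.866000+0.861900+0.827700))/(1+1867/61956) = 8133/10000 ≈ 0.813300

1 1 9737/10000
2 2 9451/10000
3 3 9079/10000
4 4 433/500
5 5 8619/10000
6 6 8277/10000
7 7 8133/10000
DF(7y) is solved at step 7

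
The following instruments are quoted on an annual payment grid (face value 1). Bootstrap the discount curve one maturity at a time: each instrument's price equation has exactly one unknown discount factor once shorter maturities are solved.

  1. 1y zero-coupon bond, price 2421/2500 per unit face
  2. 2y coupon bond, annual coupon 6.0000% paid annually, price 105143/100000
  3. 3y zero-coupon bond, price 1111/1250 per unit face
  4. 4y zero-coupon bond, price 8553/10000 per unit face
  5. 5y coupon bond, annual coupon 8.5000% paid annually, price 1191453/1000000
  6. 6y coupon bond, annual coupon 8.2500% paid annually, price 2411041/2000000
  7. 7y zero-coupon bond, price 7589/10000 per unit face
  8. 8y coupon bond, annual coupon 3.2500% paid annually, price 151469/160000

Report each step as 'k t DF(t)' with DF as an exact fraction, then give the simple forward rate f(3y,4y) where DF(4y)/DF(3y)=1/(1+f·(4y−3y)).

1 1 2421/2500
2 2 9371/10000
3 3 1111/1250
4 4 8553/10000
5 5 4061/5000
6 6 967/1250
7 7 7589/10000
8 8 3641/5000
f(3y,4y) = ((1111/1250)/(8553/10000) − 1)/(1) = 335/8553 ≈ 3.9168%

step 1 [1y] zero: DF = P = 2421/2500 ≈ 0.968400
step 2 [2y] bond c/1=3/50: DF=(105143/100000 − 3/50·(0.968400))/(1+3/50) = 9371/10000 ≈ 0.937100
step 3 [3y] zero: DF = P = 1111/1250 ≈ 0.888800
step 4 [4y] zero: DF = P = 8553/10000 ≈ 0.855300
step 5 [5y] bond c/1=17/200: DF=(1191453/1000000 − 17/200·(0.968400+0.937100+0.888800+0.855300))/(1+17/200) = 4061/5000 ≈ 0.812200
step 6 [6y] bond c/1=33/400: DF=(2411041/2000000 − 33/400·(0.968400+0.937100+0.888800+0.855300+0.812200))/(1+33/400) = 967/1250 ≈ 0.773600
step 7 [7y] zero: DF = P = 7589/10000 ≈ 0.758900
step 8 [8y] bond c/1=13/400: DF=(151469/160000 − 13/400·(0.968400+0.937100+0.888800+0.855300+0.812200+0.773600+0.758900))/(1+13/400) = 3641/5000 ≈ 0.728200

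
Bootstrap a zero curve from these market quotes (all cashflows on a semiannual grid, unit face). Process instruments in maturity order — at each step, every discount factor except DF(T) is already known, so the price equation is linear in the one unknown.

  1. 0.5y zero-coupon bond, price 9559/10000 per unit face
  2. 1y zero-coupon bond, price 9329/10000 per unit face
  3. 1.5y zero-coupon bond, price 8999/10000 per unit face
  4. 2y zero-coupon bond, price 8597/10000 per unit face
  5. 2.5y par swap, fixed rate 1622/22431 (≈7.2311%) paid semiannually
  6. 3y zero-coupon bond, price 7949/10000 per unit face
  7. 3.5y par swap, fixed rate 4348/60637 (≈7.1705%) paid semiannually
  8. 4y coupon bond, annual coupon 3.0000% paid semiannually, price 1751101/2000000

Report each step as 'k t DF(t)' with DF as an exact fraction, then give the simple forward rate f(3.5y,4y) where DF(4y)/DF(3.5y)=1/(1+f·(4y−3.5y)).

1 1/2 9559/10000
2 1 9329/10000
3 3/2 8999/10000
4 2 8597/10000
5 5/2 4189/5000
6 3 7949/10000
7 7/2 3913/5000
8 4 773/1000
f(3.5y,4y) = ((3913/5000)/(773/1000) − 1)/(1/2) = 96/3865 ≈ 2.4838%

step 1 [0.5y] zero: DF = P = 9559/10000 ≈ 0.955900
step 2 [1y] zero: DF = P = 9329/10000 ≈ 0.932900
step 3 [1.5y] zero: DF = P = 8999/10000 ≈ 0.899900
step 4 [2y] zero: DF = P = 8597/10000 ≈ 0.859700
step 5 [2.5y] swap r/2=811/22431: DF=(1 − 811/22431·(0.955900+0.932900+0.899900+0.859700))/(1+811/22431) = 4189/5000 ≈ 0.837800
step 6 [3y] zero: DF = P = 7949/10000 ≈ 0.794900
step 7 [3.5y] swap r/2=2174/60637: DF=(1 − 2174/60637·(0.955900+0.932900+0.899900+0.859700+0.837800+0.794900))/(1+2174/60637) = 3913/5000 ≈ 0.782600
step 8 [4y] bond c/2=3/200: DF=(1751101/2000000 − 3/200·(0.955900+0.932900+0.899900+0.859700+0.837800+0.794900+0.782600))/(1+3/200) = 773/1000 ≈ 0.773000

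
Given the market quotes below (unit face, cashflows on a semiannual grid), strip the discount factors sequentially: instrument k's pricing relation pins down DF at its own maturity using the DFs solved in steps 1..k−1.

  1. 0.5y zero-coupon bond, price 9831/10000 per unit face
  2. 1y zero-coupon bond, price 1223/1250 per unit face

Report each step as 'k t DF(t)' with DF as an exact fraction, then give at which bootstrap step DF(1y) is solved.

step 1 [0.5y] zero: DF = P = 9831/10000 ≈ 0.983100
step 2 [1y] zero: DF = P = 1223/1250 ≈ 0.978400

1 1/2 9831/10000
2 1 1223/1250
DF(1y) is solved at step 2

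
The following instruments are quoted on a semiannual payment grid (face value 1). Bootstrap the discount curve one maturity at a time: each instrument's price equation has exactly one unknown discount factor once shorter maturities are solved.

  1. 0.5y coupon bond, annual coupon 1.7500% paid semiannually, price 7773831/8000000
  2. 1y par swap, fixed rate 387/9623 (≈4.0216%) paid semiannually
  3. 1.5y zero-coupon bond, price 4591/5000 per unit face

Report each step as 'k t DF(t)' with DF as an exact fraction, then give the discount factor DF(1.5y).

step 1 [0.5y] bond c/2=7/800: DF=(7773831/8000000 − 7/800·(0))/(1+7/800) = 9633/10000 ≈ 0.963300
step 2 [1y] swap r/2=387/19246: DF=(1 − 387/19246·(0.963300))/(1+387/19246) = 9613/10000 ≈ 0.961300
step 3 [1.5y] zero: DF = P = 4591/5000 ≈ 0.918200

1 1/2 9633/10000
2 1 9613/10000
3 3/2 4591/5000
DF(1.5y) = 4591/5000 ≈ 0.918200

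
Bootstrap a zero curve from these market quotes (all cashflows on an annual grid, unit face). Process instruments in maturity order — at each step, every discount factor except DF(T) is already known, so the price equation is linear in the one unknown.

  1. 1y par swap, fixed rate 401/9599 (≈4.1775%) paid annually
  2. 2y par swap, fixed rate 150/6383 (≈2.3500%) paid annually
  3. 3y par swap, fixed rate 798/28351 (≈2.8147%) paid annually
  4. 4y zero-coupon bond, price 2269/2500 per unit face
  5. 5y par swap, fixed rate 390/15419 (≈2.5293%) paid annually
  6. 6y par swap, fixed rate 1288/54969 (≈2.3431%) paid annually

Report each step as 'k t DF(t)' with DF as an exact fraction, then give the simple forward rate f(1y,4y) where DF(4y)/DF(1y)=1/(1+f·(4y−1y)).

step 1 [1y] swap r/1=401/9599: DF=(1 − 401/9599·(0))/(1+401/9599) = 9599/10000 ≈ 0.959900
step 2 [2y] swap r/1=150/6383: DF=(1 − 150/6383·(0.959900))/(1+150/6383) = 191/200 ≈ 0.955000
step 3 [3y] swap r/1=798/28351: DF=(1 − 798/28351·(0.959900+0.955000))/(1+798/28351) = 4601/5000 ≈ 0.920200
step 4 [4y] zero: DF = P = 2269/2500 ≈ 0.907600
step 5 [5y] swap r/1=390/15419: DF=(1 − 390/15419·(0.959900+0.955000+0.920200+0.907600))/(1+390/15419) = 883/1000 ≈ 0.883000
step 6 [6y] swap r/1=1288/54969: DF=(1 − 1288/54969·(0.959900+0.955000+0.920200+0.907600+0.883000))/(1+1288/54969) = 1089/1250 ≈ 0.871200

1 1 9599/10000
2 2 191/200
3 3 4601/5000
4 4 2269/2500
5 5 883/1000
6 6 1089/1250
f(1y,4y) = ((9599/10000)/(2269/2500) − 1)/(3) = 523/27228 ≈ 1.9208%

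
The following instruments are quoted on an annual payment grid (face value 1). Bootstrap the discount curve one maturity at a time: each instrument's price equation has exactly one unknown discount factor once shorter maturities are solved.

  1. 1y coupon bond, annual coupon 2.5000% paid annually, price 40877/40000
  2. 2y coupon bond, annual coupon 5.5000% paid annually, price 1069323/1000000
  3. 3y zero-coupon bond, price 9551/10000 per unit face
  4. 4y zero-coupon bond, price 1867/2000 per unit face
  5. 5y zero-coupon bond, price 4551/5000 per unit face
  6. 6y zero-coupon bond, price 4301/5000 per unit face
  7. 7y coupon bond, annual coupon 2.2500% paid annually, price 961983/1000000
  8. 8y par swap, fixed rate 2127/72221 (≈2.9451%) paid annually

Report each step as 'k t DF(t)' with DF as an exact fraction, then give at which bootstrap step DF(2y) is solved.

1 1 997/1000
2 2 601/625
3 3 9551/10000
4 4 1867/2000
5 5 4551/5000
6 6 4301/5000
7 7 2043/2500
8 8 7873/10000
DF(2y) is solved at step 2

step 1 [1y] bond c/1=1/40: DF=(40877/40000 − 1/40·(0))/(1+1/40) = 997/1000 ≈ 0.997000
step 2 [2y] bond c/1=11/200: DF=(1069323/1000000 − 11/200·(0.997000))/(1+11/200) = 601/625 ≈ 0.961600
step 3 [3y] zero: DF = P = 9551/10000 ≈ 0.955100
step 4 [4y] zero: DF = P = 1867/2000 ≈ 0.933500
step 5 [5y] zero: DF = P = 4551/5000 ≈ 0.910200
step 6 [6y] zero: DF = P = 4301/5000 ≈ 0.860200
step 7 [7y] bond c/1=9/400: DF=(961983/1000000 − 9/400·(0.997000+0.961600+0.955100+0.933500+0.910200+0.860200))/(1+9/400) = 2043/2500 ≈ 0.817200
step 8 [8y] swap r/1=2127/72221: DF=(1 − 2127/72221·(0.997000+0.961600+0.955100+0.933500+0.910200+0.860200+0.817200))/(1+2127/72221) = 7873/10000 ≈ 0.787300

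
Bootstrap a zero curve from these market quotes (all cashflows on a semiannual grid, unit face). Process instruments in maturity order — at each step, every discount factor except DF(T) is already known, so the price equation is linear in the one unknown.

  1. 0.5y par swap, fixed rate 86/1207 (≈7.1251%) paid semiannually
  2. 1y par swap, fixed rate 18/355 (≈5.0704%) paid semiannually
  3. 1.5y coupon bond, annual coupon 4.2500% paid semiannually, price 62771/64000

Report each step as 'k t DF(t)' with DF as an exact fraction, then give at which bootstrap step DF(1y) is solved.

step 1 [0.5y] swap r/2=43/1207: DF=(1 − 43/1207·(0))/(1+43/1207) = 1207/1250 ≈ 0.965600
step 2 [1y] swap r/2=9/355: DF=(1 − 9/355·(0.965600))/(1+9/355) = 4757/5000 ≈ 0.951400
step 3 [1.5y] bond c/2=17/800: DF=(62771/64000 − 17/800·(0.965600+0.951400))/(1+17/800) = 1841/2000 ≈ 0.920500

1 1/2 1207/1250
2 1 4757/5000
3 3/2 1841/2000
DF(1y) is solved at step 2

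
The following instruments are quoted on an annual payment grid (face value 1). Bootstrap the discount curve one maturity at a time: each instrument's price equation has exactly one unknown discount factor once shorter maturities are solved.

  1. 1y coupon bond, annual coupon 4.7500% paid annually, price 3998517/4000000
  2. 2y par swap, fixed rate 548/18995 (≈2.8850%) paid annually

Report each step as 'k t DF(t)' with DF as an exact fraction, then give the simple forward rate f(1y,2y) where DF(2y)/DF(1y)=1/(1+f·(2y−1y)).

step 1 [1y] bond c/1=19/400: DF=(3998517/4000000 − 19/400·(0))/(1+19/400) = 9543/10000 ≈ 0.954300
step 2 [2y] swap r/1=548/18995: DF=(1 − 548/18995·(0.954300))/(1+548/18995) = 2363/2500 ≈ 0.945200

1 1 9543/10000
2 2 2363/2500
f(1y,2y) = ((9543/10000)/(2363/2500) − 1)/(1) = 91/9452 ≈ 0.9628%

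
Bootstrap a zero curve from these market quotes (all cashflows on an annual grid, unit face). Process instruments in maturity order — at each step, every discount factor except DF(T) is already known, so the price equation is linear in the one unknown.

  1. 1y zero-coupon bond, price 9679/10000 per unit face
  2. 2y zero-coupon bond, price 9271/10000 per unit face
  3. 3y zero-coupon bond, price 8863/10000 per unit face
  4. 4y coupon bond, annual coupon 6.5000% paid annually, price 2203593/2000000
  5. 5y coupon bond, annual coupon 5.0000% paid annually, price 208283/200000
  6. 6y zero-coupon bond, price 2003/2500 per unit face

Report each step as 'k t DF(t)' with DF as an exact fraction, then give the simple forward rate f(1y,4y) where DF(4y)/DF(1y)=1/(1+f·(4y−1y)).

step 1 [1y] zero: DF = P = 9679/10000 ≈ 0.967900
step 2 [2y] zero: DF = P = 9271/10000 ≈ 0.927100
step 3 [3y] zero: DF = P = 8863/10000 ≈ 0.886300
step 4 [4y] bond c/1=13/200: DF=(2203593/2000000 − 13/200·(0.967900+0.927100+0.886300))/(1+13/200) = 1081/1250 ≈ 0.864800
step 5 [5y] bond c/1=1/20: DF=(208283/200000 − 1/20·(0.967900+0.927100+0.886300+0.864800))/(1+1/20) = 4091/5000 ≈ 0.818200
step 6 [6y] zero: DF = P = 2003/2500 ≈ 0.801200

1 1 9679/10000
2 2 9271/10000
3 3 8863/10000
4 4 1081/1250
5 5 4091/5000
6 6 2003/2500
f(1y,4y) = ((9679/10000)/(1081/1250) − 1)/(3) = 1031/25944 ≈ 3.9739%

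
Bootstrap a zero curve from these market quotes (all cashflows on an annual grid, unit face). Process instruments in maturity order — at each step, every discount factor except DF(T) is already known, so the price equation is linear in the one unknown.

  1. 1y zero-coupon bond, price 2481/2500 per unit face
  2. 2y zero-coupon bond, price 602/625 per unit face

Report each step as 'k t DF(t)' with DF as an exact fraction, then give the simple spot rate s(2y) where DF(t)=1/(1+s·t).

1 1 2481/2500
2 2 602/625
s(2y) = (1/(602/625) − 1)/(2) = 23/1204 ≈ 1.9103%

step 1 [1y] zero: DF = P = 2481/2500 ≈ 0.992400
step 2 [2y] zero: DF = P = 602/625 ≈ 0.963200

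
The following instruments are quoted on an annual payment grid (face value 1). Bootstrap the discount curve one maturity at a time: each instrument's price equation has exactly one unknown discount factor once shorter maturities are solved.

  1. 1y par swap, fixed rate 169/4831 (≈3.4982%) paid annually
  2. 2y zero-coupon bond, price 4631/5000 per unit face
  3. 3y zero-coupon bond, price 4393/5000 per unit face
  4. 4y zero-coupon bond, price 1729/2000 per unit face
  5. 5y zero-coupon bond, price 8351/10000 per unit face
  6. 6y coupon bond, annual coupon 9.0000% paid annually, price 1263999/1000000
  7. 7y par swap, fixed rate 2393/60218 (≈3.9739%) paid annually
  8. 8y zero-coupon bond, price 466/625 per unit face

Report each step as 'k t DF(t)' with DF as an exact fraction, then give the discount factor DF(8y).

1 1 4831/5000
2 2 4631/5000
3 3 4393/5000
4 4 1729/2000
5 5 8351/10000
6 6 1581/2000
7 7 7607/10000
8 8 466/625
DF(8y) = 466/625 ≈ 0.745600

step 1 [1y] swap r/1=169/4831: DF=(1 − 169/4831·(0))/(1+169/4831) = 4831/5000 ≈ 0.966200
step 2 [2y] zero: DF = P = 4631/5000 ≈ 0.926200
step 3 [3y] zero: DF = P = 4393/5000 ≈ 0.878600
step 4 [4y] zero: DF = P = 1729/2000 ≈ 0.864500
step 5 [5y] zero: DF = P = 8351/10000 ≈ 0.835100
step 6 [6y] bond c/1=9/100: DF=(1263999/1000000 − 9/100·(0.966200+0.926200+0.878600+0.864500+0.835100))/(1+9/100) = 1581/2000 ≈ 0.790500
step 7 [7y] swap r/1=2393/60218: DF=(1 − 2393/60218·(0.966200+0.926200+0.878600+0.864500+0.835100+0.790500))/(1+2393/60218) = 7607/10000 ≈ 0.760700
step 8 [8y] zero: DF = P = 466/625 ≈ 0.745600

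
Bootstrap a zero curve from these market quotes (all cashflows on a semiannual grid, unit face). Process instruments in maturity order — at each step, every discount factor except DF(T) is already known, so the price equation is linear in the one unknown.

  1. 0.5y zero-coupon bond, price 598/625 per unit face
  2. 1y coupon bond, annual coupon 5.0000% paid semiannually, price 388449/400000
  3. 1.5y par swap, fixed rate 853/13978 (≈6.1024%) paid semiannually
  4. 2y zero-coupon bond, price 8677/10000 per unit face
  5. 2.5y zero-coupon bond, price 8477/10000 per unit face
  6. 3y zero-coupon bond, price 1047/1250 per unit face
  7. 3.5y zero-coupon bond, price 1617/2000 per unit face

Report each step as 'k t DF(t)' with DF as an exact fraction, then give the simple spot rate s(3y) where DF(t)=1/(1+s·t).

1 1/2 598/625
2 1 9241/10000
3 3/2 9147/10000
4 2 8677/10000
5 5/2 8477/10000
6 3 1047/1250
7 7/2 1617/2000
s(3y) = (1/(1047/1250) − 1)/(3) = 203/3141 ≈ 6.4629%

step 1 [0.5y] zero: DF = P = 598/625 ≈ 0.956800
step 2 [1y] bond c/2=1/40: DF=(388449/400000 − 1/40·(0.956800))/(1+1/40) = 9241/10000 ≈ 0.924100
step 3 [1.5y] swap r/2=853/27956: DF=(1 − 853/27956·(0.956800+0.924100))/(1+853/27956) = 9147/10000 ≈ 0.914700
step 4 [2y] zero: DF = P = 8677/10000 ≈ 0.867700
step 5 [2.5y] zero: DF = P = 8477/10000 ≈ 0.847700
step 6 [3y] zero: DF = P = 1047/1250 ≈ 0.837600
step 7 [3.5y] zero: DF = P = 1617/2000 ≈ 0.808500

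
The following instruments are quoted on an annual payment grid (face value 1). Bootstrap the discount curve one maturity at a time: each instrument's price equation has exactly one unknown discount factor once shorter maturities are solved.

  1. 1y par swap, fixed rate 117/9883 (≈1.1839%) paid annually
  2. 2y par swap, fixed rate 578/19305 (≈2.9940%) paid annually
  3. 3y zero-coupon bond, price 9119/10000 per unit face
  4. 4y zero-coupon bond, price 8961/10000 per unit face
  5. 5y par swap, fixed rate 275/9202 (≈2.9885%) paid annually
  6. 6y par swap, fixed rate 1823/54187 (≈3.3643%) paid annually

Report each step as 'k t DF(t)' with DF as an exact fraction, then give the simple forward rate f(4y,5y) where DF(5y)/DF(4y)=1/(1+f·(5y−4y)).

step 1 [1y] swap r/1=117/9883: DF=(1 − 117/9883·(0))/(1+117/9883) = 9883/10000 ≈ 0.988300
step 2 [2y] swap r/1=578/19305: DF=(1 − 578/19305·(0.988300))/(1+578/19305) = 4711/5000 ≈ 0.942200
step 3 [3y] zero: DF = P = 9119/10000 ≈ 0.911900
step 4 [4y] zero: DF = P = 8961/10000 ≈ 0.896100
step 5 [5y] swap r/1=275/9202: DF=(1 − 275/9202·(0.988300+0.942200+0.911900+0.896100))/(1+275/9202) = 69/80 ≈ 0.862500
step 6 [6y] swap r/1=1823/54187: DF=(1 − 1823/54187·(0.988300+0.942200+0.911900+0.896100+0.862500))/(1+1823/54187) = 8177/10000 ≈ 0.817700

1 1 9883/10000
2 2 4711/5000
3 3 9119/10000
4 4 8961/10000
5 5 69/80
6 6 8177/10000
f(4y,5y) = ((8961/10000)/(69/80) − 1)/(1) = 112/2875 ≈ 3.8957%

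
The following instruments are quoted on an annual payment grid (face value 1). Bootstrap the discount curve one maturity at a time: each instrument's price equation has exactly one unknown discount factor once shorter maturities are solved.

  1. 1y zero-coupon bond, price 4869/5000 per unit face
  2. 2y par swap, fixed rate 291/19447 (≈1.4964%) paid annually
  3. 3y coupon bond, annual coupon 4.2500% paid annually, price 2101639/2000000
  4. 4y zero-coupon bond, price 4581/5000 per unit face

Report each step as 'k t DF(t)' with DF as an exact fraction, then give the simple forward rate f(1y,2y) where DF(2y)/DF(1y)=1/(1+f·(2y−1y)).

step 1 [1y] zero: DF = P = 4869/5000 ≈ 0.973800
step 2 [2y] swap r/1=291/19447: DF=(1 − 291/19447·(0.973800))/(1+291/19447) = 9709/10000 ≈ 0.970900
step 3 [3y] bond c/1=17/400: DF=(2101639/2000000 − 17/400·(0.973800+0.970900))/(1+17/400) = 9287/10000 ≈ 0.928700
step 4 [4y] zero: DF = P = 4581/5000 ≈ 0.916200

1 1 4869/5000
2 2 9709/10000
3 3 9287/10000
4 4 4581/5000
f(1y,2y) = ((4869/5000)/(9709/10000) − 1)/(1) = 29/9709 ≈ 0.2987%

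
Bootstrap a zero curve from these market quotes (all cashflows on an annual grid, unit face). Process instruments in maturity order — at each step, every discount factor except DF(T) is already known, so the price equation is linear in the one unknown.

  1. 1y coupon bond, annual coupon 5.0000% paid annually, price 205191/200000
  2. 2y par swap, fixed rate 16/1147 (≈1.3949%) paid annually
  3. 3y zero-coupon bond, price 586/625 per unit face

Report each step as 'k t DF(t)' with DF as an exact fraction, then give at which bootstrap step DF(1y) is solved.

1 1 9771/10000
2 2 608/625
3 3 586/625
DF(1y) is solved at step 1

step 1 [1y] bond c/1=1/20: DF=(205191/200000 − 1/20·(0))/(1+1/20) = 9771/10000 ≈ 0.977100
step 2 [2y] swap r/1=16/1147: DF=(1 − 16/1147·(0.977100))/(1+16/1147) = 608/625 ≈ 0.972800
step 3 [3y] zero: DF = P = 586/625 ≈ 0.937600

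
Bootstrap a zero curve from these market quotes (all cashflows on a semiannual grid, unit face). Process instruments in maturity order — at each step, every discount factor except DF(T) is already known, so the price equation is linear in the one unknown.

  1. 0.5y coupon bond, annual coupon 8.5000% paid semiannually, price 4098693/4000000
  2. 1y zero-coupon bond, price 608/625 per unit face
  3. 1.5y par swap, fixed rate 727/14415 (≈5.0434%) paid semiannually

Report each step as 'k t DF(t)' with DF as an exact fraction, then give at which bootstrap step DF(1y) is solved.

1 1/2 9829/10000
2 1 608/625
3 3/2 9273/10000
DF(1y) is solved at step 2

step 1 [0.5y] bond c/2=17/400: DF=(4098693/4000000 − 17/400·(0))/(1+17/400) = 9829/10000 ≈ 0.982900
step 2 [1y] zero: DF = P = 608/625 ≈ 0.972800
step 3 [1.5y] swap r/2=727/28830: DF=(1 − 727/28830·(0.982900+0.972800))/(1+727/28830) = 9273/10000 ≈ 0.927300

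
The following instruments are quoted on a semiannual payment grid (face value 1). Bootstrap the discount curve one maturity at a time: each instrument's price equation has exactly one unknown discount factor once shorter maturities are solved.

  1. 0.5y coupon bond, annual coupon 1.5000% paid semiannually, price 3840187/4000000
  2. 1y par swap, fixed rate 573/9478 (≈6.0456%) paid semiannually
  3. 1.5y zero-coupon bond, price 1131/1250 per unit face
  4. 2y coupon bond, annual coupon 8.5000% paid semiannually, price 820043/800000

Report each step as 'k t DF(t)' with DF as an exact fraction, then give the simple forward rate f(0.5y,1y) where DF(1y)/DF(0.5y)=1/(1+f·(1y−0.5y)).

1 1/2 9529/10000
2 1 9427/10000
3 3/2 1131/1250
4 2 8691/10000
f(0.5y,1y) = ((9529/10000)/(9427/10000) − 1)/(1/2) = 204/9427 ≈ 2.1640%

step 1 [0.5y] bond c/2=3/400: DF=(3840187/4000000 − 3/400·(0))/(1+3/400) = 9529/10000 ≈ 0.952900
step 2 [1y] swap r/2=573/18956: DF=(1 − 573/18956·(0.952900))/(1+573/18956) = 9427/10000 ≈ 0.942700
step 3 [1.5y] zero: DF = P = 1131/1250 ≈ 0.904800
step 4 [2y] bond c/2=17/400: DF=(820043/800000 − 17/400·(0.952900+0.942700+0.904800))/(1+17/400) = 8691/10000 ≈ 0.869100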